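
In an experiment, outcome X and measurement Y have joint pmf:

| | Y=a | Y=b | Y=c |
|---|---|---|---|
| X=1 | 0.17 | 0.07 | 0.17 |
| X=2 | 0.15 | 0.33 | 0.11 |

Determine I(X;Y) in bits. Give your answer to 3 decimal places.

0.119 bits

Marginals: p(X) = (0.4100, 0.5900), p(Y) = (0.3200, 0.4000, 0.2800).
I(X;Y) = H(X) + H(Y) − H(X,Y).
H(X) = 0.9765, H(Y) = 1.5690, H(X,Y) = 2.4264.
I(X;Y) = 0.9765 + 1.5690 − 2.4264 = 0.119 bits.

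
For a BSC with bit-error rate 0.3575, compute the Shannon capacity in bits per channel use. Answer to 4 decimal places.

Binary symmetric channel: C = 1 − h₂(ε) where h₂ is the binary entropy function.
h₂(0.3575) = −0.3575·log₂0.3575 − 0.6425·log₂0.6425 = 0.9406.
C = 1 − 0.9406 = 0.0594 bits per channel use.

0.0594 bits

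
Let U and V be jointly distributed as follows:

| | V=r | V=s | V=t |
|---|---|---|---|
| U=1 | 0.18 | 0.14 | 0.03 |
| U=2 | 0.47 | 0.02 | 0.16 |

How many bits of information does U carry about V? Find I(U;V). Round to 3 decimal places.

0.174 bits

Marginals: p(U) = (0.3500, 0.6500), p(V) = (0.6500, 0.1600, 0.1900).
I(U;V) = H(U) + H(V) − H(U,V).
H(U) = 0.9341, H(V) = 1.2822, H(U,V) = 2.0420.
I(U;V) = 0.9341 + 1.2822 − 2.0420 = 0.174 bits.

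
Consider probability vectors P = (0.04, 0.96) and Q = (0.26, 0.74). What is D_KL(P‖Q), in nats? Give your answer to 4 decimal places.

D(P‖Q) = Σ p·ln(p/q).
  0.04·ln(0.04/0.26) = -0.07487
  0.96·ln(0.96/0.74) = 0.24987
D(P‖Q) = 0.1750 nats.

0.1750 nats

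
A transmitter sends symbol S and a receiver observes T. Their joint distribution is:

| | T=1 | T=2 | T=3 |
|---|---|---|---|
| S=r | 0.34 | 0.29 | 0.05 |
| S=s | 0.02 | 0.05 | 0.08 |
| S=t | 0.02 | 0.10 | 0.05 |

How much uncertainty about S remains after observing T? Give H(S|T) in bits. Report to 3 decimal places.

Marginals: p(S) = (0.6800, 0.1500, 0.1700), p(T) = (0.3800, 0.4400, 0.1800).
H(S|T) = Σ p(T) · H(S|T=·).
  T=1: p=0.3800, H(S|T=1) = 0.5907
  T=2: p=0.4400, H(S|T=2) = 1.2387
  T=3: p=0.1800, H(S|T=3) = 1.5466
Weighted sum = 1.048 bits.

1.048 bits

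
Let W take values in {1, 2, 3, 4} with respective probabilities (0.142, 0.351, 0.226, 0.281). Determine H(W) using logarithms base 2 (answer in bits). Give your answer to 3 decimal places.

1.930 bits

H(W) = −Σ p·log₂ p.
  −(0.142)·log₂(0.142) = 0.3999
  −(0.351)·log₂(0.351) = 0.5302
  −(0.226)·log₂(0.226) = 0.4849
  −(0.281)·log₂(0.281) = 0.5146
Sum: 0.3999 + 0.5302 + 0.4849 + 0.5146 = 1.930 bits.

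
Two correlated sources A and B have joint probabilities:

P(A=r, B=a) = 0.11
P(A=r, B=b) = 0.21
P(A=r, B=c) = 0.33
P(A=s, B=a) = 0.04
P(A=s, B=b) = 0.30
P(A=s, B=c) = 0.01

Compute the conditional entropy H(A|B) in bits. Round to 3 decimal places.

Marginals: p(A) = (0.6500, 0.3500), p(B) = (0.1500, 0.5100, 0.3400).
H(A|B) = Σ p(B) · H(A|B=·).
  B=a: p=0.1500, H(A|B=a) = 0.8366
  B=b: p=0.5100, H(A|B=b) = 0.9774
  B=c: p=0.3400, H(A|B=c) = 0.1914
Weighted sum = 0.689 bits.

0.689 bits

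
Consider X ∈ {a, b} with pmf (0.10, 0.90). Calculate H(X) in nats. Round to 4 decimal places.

0.3251 nats

H(X) = −Σ p·ln p.
  −(0.10)·ln(0.10) = 0.23026
  −(0.90)·ln(0.90) = 0.09482
Sum: 0.23026 + 0.09482 = 0.3251 nats.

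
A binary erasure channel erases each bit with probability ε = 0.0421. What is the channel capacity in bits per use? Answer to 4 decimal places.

0.9579 bits

Binary erasure channel: capacity C = 1 − ε.
C = 1 − 0.0421 = 0.9579 bits per channel use.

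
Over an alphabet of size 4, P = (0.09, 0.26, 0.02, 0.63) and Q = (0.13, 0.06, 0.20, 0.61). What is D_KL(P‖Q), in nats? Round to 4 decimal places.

0.3224 nats

D(P‖Q) = Σ p·ln(p/q).
  0.09·ln(0.09/0.13) = -0.03310
  0.26·ln(0.26/0.06) = 0.38125
  0.02·ln(0.02/0.20) = -0.04605
  0.63·ln(0.63/0.61) = 0.02032
D(P‖Q) = 0.3224 nats.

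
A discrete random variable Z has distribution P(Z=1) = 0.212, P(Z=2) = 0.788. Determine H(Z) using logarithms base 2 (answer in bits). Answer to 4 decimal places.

0.7453 bits

H(Z) = −Σ p·log₂ p.
  −(0.212)·log₂(0.212) = 0.47443
  −(0.788)·log₂(0.788) = 0.27086
Sum: 0.47443 + 0.27086 = 0.7453 bits.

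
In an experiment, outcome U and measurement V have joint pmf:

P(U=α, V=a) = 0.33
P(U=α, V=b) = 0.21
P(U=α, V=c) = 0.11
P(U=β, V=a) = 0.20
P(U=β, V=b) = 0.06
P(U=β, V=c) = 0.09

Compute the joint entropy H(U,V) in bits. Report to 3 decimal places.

H(U,V) = −Σ p(x,y)·log₂ p(x,y) over all 6 cells.
  cell (α,a): −0.33·log₂0.33 = 0.5278
  cell (α,b): −0.21·log₂0.21 = 0.4728
  cell (α,c): −0.11·log₂0.11 = 0.3503
  cell (β,a): −0.20·log₂0.20 = 0.4644
  cell (β,b): −0.06·log₂0.06 = 0.2435
  cell (β,c): −0.09·log₂0.09 = 0.3127
Sum = 2.372 bits.

2.372 bits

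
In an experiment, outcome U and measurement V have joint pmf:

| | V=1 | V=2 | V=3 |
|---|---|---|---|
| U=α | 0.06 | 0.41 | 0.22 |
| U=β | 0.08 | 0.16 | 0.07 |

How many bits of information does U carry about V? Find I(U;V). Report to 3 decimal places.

Marginals: p(U) = (0.6900, 0.3100), p(V) = (0.1400, 0.5700, 0.2900).
I(U;V) = H(U) + H(V) − H(U,V).
H(U) = 0.8932, H(V) = 1.3773, H(U,V) = 2.2346.
I(U;V) = 0.8932 + 1.3773 − 2.2346 = 0.036 bits.

0.036 bits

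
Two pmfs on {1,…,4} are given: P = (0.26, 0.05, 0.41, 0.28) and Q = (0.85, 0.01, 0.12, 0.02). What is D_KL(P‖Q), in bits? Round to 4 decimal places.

1.4646 bits

D(P‖Q) = Σ p·log₂(p/q).
  0.26·log₂(0.26/0.85) = -0.44433
  0.05·log₂(0.05/0.01) = 0.11610
  0.41·log₂(0.41/0.12) = 0.72676
  0.28·log₂(0.28/0.02) = 1.06606
D(P‖Q) = 1.4646 bits.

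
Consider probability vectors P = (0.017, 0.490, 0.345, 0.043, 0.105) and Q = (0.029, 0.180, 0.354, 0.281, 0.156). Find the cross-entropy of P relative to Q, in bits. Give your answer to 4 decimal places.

H(P,Q) = −Σ p·log₂ q.
  −0.017·log₂(0.029) = 0.08683
  −0.490·log₂(0.180) = 1.21223
  −0.345·log₂(0.354) = 0.51687
  −0.043·log₂(0.281) = 0.07875
  −0.105·log₂(0.156) = 0.28144
H(P,Q) = 2.1761 bits.

2.1761 bits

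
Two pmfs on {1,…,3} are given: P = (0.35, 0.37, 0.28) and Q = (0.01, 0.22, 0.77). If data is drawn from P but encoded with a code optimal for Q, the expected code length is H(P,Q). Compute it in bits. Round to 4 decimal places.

H(P,Q) = −Σ p·log₂ q.
  −0.35·log₂(0.01) = 2.32535
  −0.37·log₂(0.22) = 0.80824
  −0.28·log₂(0.77) = 0.10558
H(P,Q) = 3.2392 bits.

3.2392 bits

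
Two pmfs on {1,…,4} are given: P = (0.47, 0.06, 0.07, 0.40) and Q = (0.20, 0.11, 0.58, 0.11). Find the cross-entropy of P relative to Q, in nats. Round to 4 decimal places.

1.8099 nats

H(P,Q) = −Σ p·ln q.
  −0.47·ln(0.20) = 0.75644
  −0.06·ln(0.11) = 0.13244
  −0.07·ln(0.58) = 0.03813
  −0.40·ln(0.11) = 0.88291
H(P,Q) = 1.8099 nats.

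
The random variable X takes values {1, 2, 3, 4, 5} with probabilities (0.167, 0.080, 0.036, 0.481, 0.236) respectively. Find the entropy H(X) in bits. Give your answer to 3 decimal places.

H(X) = −Σ p·log₂ p.
  −(0.167)·log₂(0.167) = 0.4312
  −(0.080)·log₂(0.080) = 0.2915
  −(0.036)·log₂(0.036) = 0.1727
  −(0.481)·log₂(0.481) = 0.5079
  −(0.236)·log₂(0.236) = 0.4916
Sum: 0.4312 + 0.2915 + 0.1727 + 0.5079 + 0.4916 = 1.895 bits.

1.895 bits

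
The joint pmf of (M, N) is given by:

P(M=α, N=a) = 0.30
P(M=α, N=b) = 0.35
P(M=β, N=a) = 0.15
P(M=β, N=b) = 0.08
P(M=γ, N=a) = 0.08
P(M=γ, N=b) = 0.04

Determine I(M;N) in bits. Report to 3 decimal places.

0.026 bits

Marginals: p(M) = (0.6500, 0.2300, 0.1200), p(N) = (0.5300, 0.4700).
I(M;N) = H(M) + H(N) − H(M,N).
H(M) = 1.2587, H(N) = 0.9974, H(M,N) = 2.2305.
I(M;N) = 1.2587 + 0.9974 − 2.2305 = 0.026 bits.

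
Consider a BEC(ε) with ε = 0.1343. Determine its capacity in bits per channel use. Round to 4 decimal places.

Binary erasure channel: capacity C = 1 − ε.
C = 1 − 0.1343 = 0.8657 bits per channel use.

0.8657 bits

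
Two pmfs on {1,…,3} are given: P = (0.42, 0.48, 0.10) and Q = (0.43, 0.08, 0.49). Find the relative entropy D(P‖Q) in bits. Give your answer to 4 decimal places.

0.9972 bits

D(P‖Q) = Σ p·log₂(p/q).
  0.42·log₂(0.42/0.43) = -0.01426
  0.48·log₂(0.48/0.08) = 1.24078
  0.10·log₂(0.10/0.49) = -0.22928
D(P‖Q) = 0.9972 bits.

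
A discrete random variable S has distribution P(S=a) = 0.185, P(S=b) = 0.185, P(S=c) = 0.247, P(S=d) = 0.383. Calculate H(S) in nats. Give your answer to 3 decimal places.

H(S) = −Σ p·ln p.
  −(0.185)·ln(0.185) = 0.3122
  −(0.185)·ln(0.185) = 0.3122
  −(0.247)·ln(0.247) = 0.3454
  −(0.383)·ln(0.383) = 0.3676
Sum: 0.3122 + 0.3122 + 0.3454 + 0.3676 = 1.337 nats.

1.337 nats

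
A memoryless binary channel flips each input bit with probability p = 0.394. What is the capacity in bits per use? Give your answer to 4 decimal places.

Binary symmetric channel: C = 1 − h₂(ε) where h₂ is the binary entropy function.
h₂(0.394) = −0.394·log₂0.394 − 0.606·log₂0.606 = 0.9673.
C = 1 − 0.9673 = 0.0327 bits per channel use.

0.0327 bits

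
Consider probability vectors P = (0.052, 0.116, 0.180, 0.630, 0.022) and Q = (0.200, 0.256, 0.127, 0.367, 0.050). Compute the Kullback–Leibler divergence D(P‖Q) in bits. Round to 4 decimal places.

D(P‖Q) = Σ p·log₂(p/q).
  0.052·log₂(0.052/0.200) = -0.10106
  0.116·log₂(0.116/0.256) = -0.13247
  0.180·log₂(0.180/0.127) = 0.09057
  0.630·log₂(0.630/0.367) = 0.49113
  0.022·log₂(0.022/0.050) = -0.02606
D(P‖Q) = 0.3221 bits.

0.3221 bits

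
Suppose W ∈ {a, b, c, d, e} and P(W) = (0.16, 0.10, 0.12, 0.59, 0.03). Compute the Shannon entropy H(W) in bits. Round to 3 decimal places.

H(W) = −Σ p·log₂ p.
  −(0.16)·log₂(0.16) = 0.4230
  −(0.10)·log₂(0.10) = 0.3322
  −(0.12)·log₂(0.12) = 0.3671
  −(0.59)·log₂(0.59) = 0.4491
  −(0.03)·log₂(0.03) = 0.1518
Sum: 0.4230 + 0.3322 + 0.3671 + 0.4491 + 0.1518 = 1.723 bits.

1.723 bits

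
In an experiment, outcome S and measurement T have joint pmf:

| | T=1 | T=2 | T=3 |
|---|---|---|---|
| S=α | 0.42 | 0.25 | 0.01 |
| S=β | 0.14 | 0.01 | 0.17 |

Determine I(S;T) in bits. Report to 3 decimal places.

0.333 bits

Marginals: p(S) = (0.6800, 0.3200), p(T) = (0.5600, 0.2600, 0.1800).
I(S;T) = H(S) + H(T) − H(S,T).
H(S) = 0.9044, H(T) = 1.4190, H(S,T) = 1.9902.
I(S;T) = 0.9044 + 1.4190 − 1.9902 = 0.333 bits.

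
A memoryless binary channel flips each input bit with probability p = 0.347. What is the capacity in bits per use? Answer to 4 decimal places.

0.0686 bits

Binary symmetric channel: C = 1 − h₂(ε) where h₂ is the binary entropy function.
h₂(0.347) = −0.347·log₂0.347 − 0.653·log₂0.653 = 0.9314.
C = 1 − 0.9314 = 0.0686 bits per channel use.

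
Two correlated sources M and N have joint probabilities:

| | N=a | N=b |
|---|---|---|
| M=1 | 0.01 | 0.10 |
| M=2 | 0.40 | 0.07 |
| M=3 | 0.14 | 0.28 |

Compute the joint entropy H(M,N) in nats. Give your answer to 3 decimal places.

1.461 nats

H(M,N) = −Σ p(x,y)·ln p(x,y) over all 6 cells.
  cell (1,a): −0.01·ln0.01 = 0.0461
  cell (1,b): −0.10·ln0.10 = 0.2303
  cell (2,a): −0.40·ln0.40 = 0.3665
  cell (2,b): −0.07·ln0.07 = 0.1861
  cell (3,a): −0.14·ln0.14 = 0.2753
  cell (3,b): −0.28·ln0.28 = 0.3564
Sum = 1.461 nats.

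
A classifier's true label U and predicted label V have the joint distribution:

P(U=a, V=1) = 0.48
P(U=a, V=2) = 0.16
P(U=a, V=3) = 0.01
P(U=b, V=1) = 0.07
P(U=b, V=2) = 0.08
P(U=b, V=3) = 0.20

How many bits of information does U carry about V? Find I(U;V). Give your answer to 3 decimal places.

Marginals: p(U) = (0.6500, 0.3500), p(V) = (0.5500, 0.2400, 0.2100).
I(U;V) = Σ p(x,y)·log₂[p(x,y)/(p(x)p(y))].
  (a,1): 0.48·log₂(1.3427) = 0.2040
  (a,2): 0.16·log₂(1.0256) = 0.0058
  (a,3): 0.01·log₂(0.0733) = -0.0377
  (b,1): 0.07·log₂(0.3636) = -0.1022
  (b,2): 0.08·log₂(0.9524) = -0.0056
  (b,3): 0.20·log₂(2.7211) = 0.2888
Sum = 0.353 bits.

0.353 bits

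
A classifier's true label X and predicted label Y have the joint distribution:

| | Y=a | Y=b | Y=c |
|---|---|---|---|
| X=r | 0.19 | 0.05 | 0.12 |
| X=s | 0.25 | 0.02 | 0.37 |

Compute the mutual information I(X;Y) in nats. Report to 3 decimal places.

Marginals: p(X) = (0.3600, 0.6400), p(Y) = (0.4400, 0.0700, 0.4900).
I(X;Y) = H(X) + H(Y) − H(X,Y).
H(X) = 0.6534, H(Y) = 0.8969, H(X,Y) = 1.5124.
I(X;Y) = 0.6534 + 0.8969 − 1.5124 = 0.038 nats.

0.038 nats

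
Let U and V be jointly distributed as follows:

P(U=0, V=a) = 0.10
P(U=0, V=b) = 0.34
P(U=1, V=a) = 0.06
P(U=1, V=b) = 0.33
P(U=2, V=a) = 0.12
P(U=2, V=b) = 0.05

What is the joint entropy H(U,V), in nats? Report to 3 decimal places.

1.536 nats

H(U,V) = −Σ p(x,y)·ln p(x,y) over all 6 cells.
  cell (0,a): −0.10·ln0.10 = 0.2303
  cell (0,b): −0.34·ln0.34 = 0.3668
  cell (1,a): −0.06·ln0.06 = 0.1688
  cell (1,b): −0.33·ln0.33 = 0.3659
  cell (2,a): −0.12·ln0.12 = 0.2544
  cell (2,b): −0.05·ln0.05 = 0.1498
Sum = 1.536 nats.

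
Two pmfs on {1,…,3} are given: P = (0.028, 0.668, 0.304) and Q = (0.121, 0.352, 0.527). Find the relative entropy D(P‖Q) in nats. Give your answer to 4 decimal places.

D(P‖Q) = Σ p·ln(p/q).
  0.028·ln(0.028/0.121) = -0.04098
  0.668·ln(0.668/0.352) = 0.42796
  0.304·ln(0.304/0.527) = -0.16725
D(P‖Q) = 0.2197 nats.

0.2197 nats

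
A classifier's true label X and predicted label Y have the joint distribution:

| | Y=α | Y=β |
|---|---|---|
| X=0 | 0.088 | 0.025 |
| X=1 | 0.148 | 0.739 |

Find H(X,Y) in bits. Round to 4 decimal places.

1.1720 bits

H(X,Y) = −Σ p(x,y)·log₂ p(x,y) over all 4 cells.
  cell (0,α): −0.088·log₂0.088 = 0.30856
  cell (0,β): −0.025·log₂0.025 = 0.13305
  cell (1,α): −0.148·log₂0.148 = 0.40794
  cell (1,β): −0.739·log₂0.739 = 0.32247
Sum = 1.1720 bits.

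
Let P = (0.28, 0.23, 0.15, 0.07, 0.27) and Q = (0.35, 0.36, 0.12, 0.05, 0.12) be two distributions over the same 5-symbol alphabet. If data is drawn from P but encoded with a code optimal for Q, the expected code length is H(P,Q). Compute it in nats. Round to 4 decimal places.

H(P,Q) = −Σ p·ln q.
  −0.28·ln(0.35) = 0.29395
  −0.23·ln(0.36) = 0.23498
  −0.15·ln(0.12) = 0.31804
  −0.07·ln(0.05) = 0.20970
  −0.27·ln(0.12) = 0.57247
H(P,Q) = 1.6291 nats.

1.6291 nats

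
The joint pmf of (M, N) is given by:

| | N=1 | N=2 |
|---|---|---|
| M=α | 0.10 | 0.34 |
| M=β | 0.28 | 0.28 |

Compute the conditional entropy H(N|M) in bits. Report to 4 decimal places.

0.9002 bits

Chain rule: H(N|M) = H(M,N) − H(M).
Marginals: p(M) = (0.4400, 0.5600), p(N) = (0.3800, 0.6200).
H(M,N) = 1.8898 bits; H(M) = 0.9896 bits.
H(N|M) = 1.8898 − 0.9896 = 0.9002 bits.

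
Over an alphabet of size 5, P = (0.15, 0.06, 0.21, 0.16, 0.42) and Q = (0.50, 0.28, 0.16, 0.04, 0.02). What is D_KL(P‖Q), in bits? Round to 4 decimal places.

D(P‖Q) = Σ p·log₂(p/q).
  0.15·log₂(0.15/0.50) = -0.26054
  0.06·log₂(0.06/0.28) = -0.13334
  0.21·log₂(0.21/0.16) = 0.08239
  0.16·log₂(0.16/0.04) = 0.32000
  0.42·log₂(0.42/0.02) = 1.84477
D(P‖Q) = 1.8533 bits.

1.8533 bits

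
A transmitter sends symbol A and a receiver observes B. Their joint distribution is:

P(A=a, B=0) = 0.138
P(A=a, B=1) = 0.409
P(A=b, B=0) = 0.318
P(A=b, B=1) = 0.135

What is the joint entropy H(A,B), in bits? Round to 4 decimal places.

1.8375 bits

H(A,B) = −Σ p(x,y)·log₂ p(x,y) over all 4 cells.
  cell (a,0): −0.138·log₂0.138 = 0.39430
  cell (a,1): −0.409·log₂0.409 = 0.52754
  cell (b,0): −0.318·log₂0.318 = 0.52562
  cell (b,1): −0.135·log₂0.135 = 0.39001
Sum = 1.8375 bits.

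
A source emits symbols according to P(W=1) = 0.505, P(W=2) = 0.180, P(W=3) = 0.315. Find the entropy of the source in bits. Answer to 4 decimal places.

H(W) = −Σ p·log₂ p.
  −(0.505)·log₂(0.505) = 0.49775
  −(0.180)·log₂(0.180) = 0.44531
  −(0.315)·log₂(0.315) = 0.52497
Sum: 0.49775 + 0.44531 + 0.52497 = 1.4680 bits.

1.4680 bits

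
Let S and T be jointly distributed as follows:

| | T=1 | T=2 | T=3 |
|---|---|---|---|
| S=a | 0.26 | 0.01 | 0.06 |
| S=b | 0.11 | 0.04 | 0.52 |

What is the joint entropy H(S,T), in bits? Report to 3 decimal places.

1.842 bits

H(S,T) = −Σ p(x,y)·log₂ p(x,y) over all 6 cells.
  cell (a,1): −0.26·log₂0.26 = 0.5053
  cell (a,2): −0.01·log₂0.01 = 0.0664
  cell (a,3): −0.06·log₂0.06 = 0.2435
  cell (b,1): −0.11·log₂0.11 = 0.3503
  cell (b,2): −0.04·log₂0.04 = 0.1858
  cell (b,3): −0.52·log₂0.52 = 0.4906
Sum = 1.842 bits.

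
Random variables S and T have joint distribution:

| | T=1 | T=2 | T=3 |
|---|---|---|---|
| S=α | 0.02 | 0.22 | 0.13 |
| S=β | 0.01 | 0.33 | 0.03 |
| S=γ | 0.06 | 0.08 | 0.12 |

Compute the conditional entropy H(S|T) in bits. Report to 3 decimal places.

Chain rule: H(S|T) = H(S,T) − H(T).
Marginals: p(S) = (0.3700, 0.3700, 0.2600), p(T) = (0.0900, 0.6300, 0.2800).
H(S,T) = 2.6242 bits; H(T) = 1.2468 bits.
H(S|T) = 2.6242 − 1.2468 = 1.377 bits.

1.377 bits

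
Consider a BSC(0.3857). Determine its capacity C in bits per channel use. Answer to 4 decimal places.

Binary symmetric channel: C = 1 − h₂(ε) where h₂ is the binary entropy function.
h₂(0.3857) = −0.3857·log₂0.3857 − 0.6143·log₂0.6143 = 0.9620.
C = 1 − 0.9620 = 0.0380 bits per channel use.

0.0380 bits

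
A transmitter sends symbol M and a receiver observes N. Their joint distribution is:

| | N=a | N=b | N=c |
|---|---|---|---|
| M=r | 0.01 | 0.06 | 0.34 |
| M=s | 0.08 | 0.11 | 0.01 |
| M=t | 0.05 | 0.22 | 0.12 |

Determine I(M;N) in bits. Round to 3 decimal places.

Marginals: p(M) = (0.4100, 0.2000, 0.3900), p(N) = (0.1400, 0.3900, 0.4700).
I(M;N) = H(M) + H(N) − H(M,N).
H(M) = 1.5216, H(N) = 1.4389, H(M,N) = 2.6111.
I(M;N) = 1.5216 + 1.4389 − 2.6111 = 0.349 bits.

0.349 bits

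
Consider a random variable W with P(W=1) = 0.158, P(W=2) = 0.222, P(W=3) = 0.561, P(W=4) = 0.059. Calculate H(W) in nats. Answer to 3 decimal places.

1.117 nats

H(W) = −Σ p·ln p.
  −(0.158)·ln(0.158) = 0.2915
  −(0.222)·ln(0.222) = 0.3341
  −(0.561)·ln(0.561) = 0.3243
  −(0.059)·ln(0.059) = 0.1670
Sum: 0.2915 + 0.3341 + 0.3243 + 0.1670 = 1.117 nats.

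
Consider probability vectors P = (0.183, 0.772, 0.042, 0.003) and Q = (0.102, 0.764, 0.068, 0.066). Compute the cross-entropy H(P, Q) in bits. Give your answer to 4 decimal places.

1.0771 bits

H(P,Q) = −Σ p·log₂ q.
  −0.183·log₂(0.102) = 0.60268
  −0.772·log₂(0.764) = 0.29981
  −0.042·log₂(0.068) = 0.16289
  −0.003·log₂(0.066) = 0.01176
H(P,Q) = 1.0771 bits.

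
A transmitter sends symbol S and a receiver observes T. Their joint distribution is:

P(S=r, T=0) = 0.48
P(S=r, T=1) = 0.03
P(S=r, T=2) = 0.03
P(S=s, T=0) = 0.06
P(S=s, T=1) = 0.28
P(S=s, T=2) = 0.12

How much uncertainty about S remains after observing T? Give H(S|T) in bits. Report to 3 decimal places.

0.522 bits

Chain rule: H(S|T) = H(S,T) − H(T).
Marginals: p(S) = (0.5400, 0.4600), p(T) = (0.5400, 0.3100, 0.1500).
H(S,T) = 1.9366 bits; H(T) = 1.4144 bits.
H(S|T) = 1.9366 − 1.4144 = 0.522 bits.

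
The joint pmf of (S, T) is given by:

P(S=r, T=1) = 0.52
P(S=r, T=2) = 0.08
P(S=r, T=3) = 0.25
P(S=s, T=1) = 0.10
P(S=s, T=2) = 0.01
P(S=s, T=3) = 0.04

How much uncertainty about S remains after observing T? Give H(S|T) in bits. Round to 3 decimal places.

Chain rule: H(S|T) = H(S,T) − H(T).
Marginals: p(S) = (0.8500, 0.1500), p(T) = (0.6200, 0.0900, 0.2900).
H(S,T) = 1.8665 bits; H(T) = 1.2581 bits.
H(S|T) = 1.8665 − 1.2581 = 0.608 bits.

0.608 bits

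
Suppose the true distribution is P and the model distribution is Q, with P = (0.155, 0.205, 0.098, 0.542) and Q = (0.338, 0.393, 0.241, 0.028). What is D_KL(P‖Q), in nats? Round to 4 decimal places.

1.2635 nats

D(P‖Q) = Σ p·ln(p/q).
  0.155·ln(0.155/0.338) = -0.12084
  0.205·ln(0.205/0.393) = -0.13341
  0.098·ln(0.098/0.241) = -0.08818
  0.542·ln(0.542/0.028) = 1.60598
D(P‖Q) = 1.2635 nats.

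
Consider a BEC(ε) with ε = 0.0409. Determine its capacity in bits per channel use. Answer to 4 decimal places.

Binary erasure channel: capacity C = 1 − ε.
C = 1 − 0.0409 = 0.9591 bits per channel use.

0.9591 bits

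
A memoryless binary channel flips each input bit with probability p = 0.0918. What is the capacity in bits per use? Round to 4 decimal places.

Binary symmetric channel: C = 1 − h₂(ε) where h₂ is the binary entropy function.
h₂(0.0918) = −0.0918·log₂0.0918 − 0.9082·log₂0.9082 = 0.4424.
C = 1 − 0.4424 = 0.5576 bits per channel use.

0.5576 bits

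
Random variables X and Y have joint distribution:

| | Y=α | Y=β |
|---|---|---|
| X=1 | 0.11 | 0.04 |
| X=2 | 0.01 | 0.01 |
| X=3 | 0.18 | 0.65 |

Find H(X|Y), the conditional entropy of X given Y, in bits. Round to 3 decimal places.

0.637 bits

Chain rule: H(X|Y) = H(X,Y) − H(Y).
Marginals: p(X) = (0.1500, 0.0200, 0.8300), p(Y) = (0.3000, 0.7000).
H(X,Y) = 1.5182 bits; H(Y) = 0.8813 bits.
H(X|Y) = 1.5182 − 0.8813 = 0.637 bits.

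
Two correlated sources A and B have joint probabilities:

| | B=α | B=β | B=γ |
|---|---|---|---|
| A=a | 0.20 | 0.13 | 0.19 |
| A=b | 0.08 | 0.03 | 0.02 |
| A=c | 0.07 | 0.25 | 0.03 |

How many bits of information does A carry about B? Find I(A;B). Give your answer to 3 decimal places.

Marginals: p(A) = (0.5200, 0.1300, 0.3500), p(B) = (0.3500, 0.4100, 0.2400).
I(A;B) = Σ p(x,y)·log₂[p(x,y)/(p(x)p(y))].
  (a,α): 0.20·log₂(1.0989) = 0.0272
  (a,β): 0.13·log₂(0.6098) = -0.0928
  (a,γ): 0.19·log₂(1.5224) = 0.1152
  (b,α): 0.08·log₂(1.7582) = 0.0651
  (b,β): 0.03·log₂(0.5629) = -0.0249
  (b,γ): 0.02·log₂(0.6410) = -0.0128
  (c,α): 0.07·log₂(0.5714) = -0.0565
  (c,β): 0.25·log₂(1.7422) = 0.2002
  (c,γ): 0.03·log₂(0.3571) = -0.0446
Sum = 0.176 bits.

0.176 bits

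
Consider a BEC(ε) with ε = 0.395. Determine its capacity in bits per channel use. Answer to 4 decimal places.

Binary erasure channel: capacity C = 1 − ε.
C = 1 − 0.395 = 0.6050 bits per channel use.

0.6050 bits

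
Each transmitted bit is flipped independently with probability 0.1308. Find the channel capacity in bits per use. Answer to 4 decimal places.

Binary symmetric channel: C = 1 − h₂(ε) where h₂ is the binary entropy function.
h₂(0.1308) = −0.1308·log₂0.1308 − 0.8692·log₂0.8692 = 0.5596.
C = 1 − 0.5596 = 0.4404 bits per channel use.

0.4404 bits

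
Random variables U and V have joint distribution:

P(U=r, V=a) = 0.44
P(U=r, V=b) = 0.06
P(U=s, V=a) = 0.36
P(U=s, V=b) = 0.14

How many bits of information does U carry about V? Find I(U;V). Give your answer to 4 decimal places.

0.0295 bits

Marginals: p(U) = (0.5000, 0.5000), p(V) = (0.8000, 0.2000).
I(U;V) = H(U) + H(V) − H(U,V).
H(U) = 1.0000, H(V) = 0.7219, H(U,V) = 1.6924.
I(U;V) = 1.0000 + 0.7219 − 1.6924 = 0.0295 bits.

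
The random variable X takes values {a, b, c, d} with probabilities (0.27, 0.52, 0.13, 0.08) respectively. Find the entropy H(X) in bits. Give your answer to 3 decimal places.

H(X) = −Σ p·log₂ p.
  −(0.27)·log₂(0.27) = 0.5100
  −(0.52)·log₂(0.52) = 0.4906
  −(0.13)·log₂(0.13) = 0.3826
  −(0.08)·log₂(0.08) = 0.2915
Sum: 0.5100 + 0.4906 + 0.3826 + 0.2915 = 1.675 bits.

1.675 bits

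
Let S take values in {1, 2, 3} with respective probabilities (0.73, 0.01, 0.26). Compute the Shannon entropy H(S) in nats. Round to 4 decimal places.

H(S) = −Σ p·ln p.
  −(0.73)·ln(0.73) = 0.22974
  −(0.01)·ln(0.01) = 0.04605
  −(0.26)·ln(0.26) = 0.35024
Sum: 0.22974 + 0.04605 + 0.35024 = 0.6260 nats.

0.6260 nats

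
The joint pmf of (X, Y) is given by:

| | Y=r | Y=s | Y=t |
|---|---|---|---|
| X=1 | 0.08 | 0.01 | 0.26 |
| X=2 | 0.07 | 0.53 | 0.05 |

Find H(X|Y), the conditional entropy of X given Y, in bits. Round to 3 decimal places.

0.419 bits

Marginals: p(X) = (0.3500, 0.6500), p(Y) = (0.1500, 0.5400, 0.3100).
H(X|Y) = Σ p(Y) · H(X|Y=·).
  Y=r: p=0.1500, H(X|Y=r) = 0.9968
  Y=s: p=0.5400, H(X|Y=s) = 0.1330
  Y=t: p=0.3100, H(X|Y=t) = 0.6374
Weighted sum = 0.419 bits.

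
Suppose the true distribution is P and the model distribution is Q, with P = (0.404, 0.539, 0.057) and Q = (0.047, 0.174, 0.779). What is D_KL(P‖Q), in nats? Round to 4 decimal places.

1.3295 nats

D(P‖Q) = Σ p·ln(p/q).
  0.404·ln(0.404/0.047) = 0.86911
  0.539·ln(0.539/0.174) = 0.60943
  0.057·ln(0.057/0.779) = -0.14905
D(P‖Q) = 1.3295 nats.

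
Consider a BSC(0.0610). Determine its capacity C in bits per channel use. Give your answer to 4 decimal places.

0.6686 bits

Binary symmetric channel: C = 1 − h₂(ε) where h₂ is the binary entropy function.
h₂(0.0610) = −0.0610·log₂0.0610 − 0.9390·log₂0.9390 = 0.3314.
C = 1 − 0.3314 = 0.6686 bits per channel use.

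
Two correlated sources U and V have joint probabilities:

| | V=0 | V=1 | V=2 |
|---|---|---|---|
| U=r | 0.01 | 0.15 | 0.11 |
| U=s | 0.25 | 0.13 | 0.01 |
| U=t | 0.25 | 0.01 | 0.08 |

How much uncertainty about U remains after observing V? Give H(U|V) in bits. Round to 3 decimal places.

1.157 bits

Marginals: p(U) = (0.2700, 0.3900, 0.3400), p(V) = (0.5100, 0.2900, 0.2000).
H(U|V) = Σ p(V) · H(U|V=·).
  V=0: p=0.5100, H(U|V=0) = 1.1196
  V=1: p=0.2900, H(U|V=1) = 1.1784
  V=2: p=0.2000, H(U|V=2) = 1.2192
Weighted sum = 1.157 bits.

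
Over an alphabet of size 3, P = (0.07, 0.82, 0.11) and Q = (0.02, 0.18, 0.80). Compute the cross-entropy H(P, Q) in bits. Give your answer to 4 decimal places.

2.4591 bits

H(P,Q) = −Σ p·log₂ q.
  −0.07·log₂(0.02) = 0.39507
  −0.82·log₂(0.18) = 2.02862
  −0.11·log₂(0.80) = 0.03541
H(P,Q) = 2.4591 bits.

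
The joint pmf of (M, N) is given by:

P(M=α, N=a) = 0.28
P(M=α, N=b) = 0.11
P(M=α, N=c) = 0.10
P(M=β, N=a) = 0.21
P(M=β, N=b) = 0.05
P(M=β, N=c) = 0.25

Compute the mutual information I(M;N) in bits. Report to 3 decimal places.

Marginals: p(M) = (0.4900, 0.5100), p(N) = (0.4900, 0.1600, 0.3500).
I(M;N) = H(M) + H(N) − H(M,N).
H(M) = 0.9997, H(N) = 1.4574, H(M,N) = 2.3856.
I(M;N) = 0.9997 + 1.4574 − 2.3856 = 0.071 bits.

0.071 bits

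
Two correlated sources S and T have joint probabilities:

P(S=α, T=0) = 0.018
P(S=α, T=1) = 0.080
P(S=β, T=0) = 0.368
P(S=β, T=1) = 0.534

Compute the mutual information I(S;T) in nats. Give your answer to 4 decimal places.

0.0103 nats

Marginals: p(S) = (0.0980, 0.9020), p(T) = (0.3860, 0.6140).
I(S;T) = H(S) + H(T) − H(S,T).
H(S) = 0.3207, H(T) = 0.6669, H(S,T) = 0.9773.
I(S;T) = 0.3207 + 0.6669 − 0.9773 = 0.0103 nats.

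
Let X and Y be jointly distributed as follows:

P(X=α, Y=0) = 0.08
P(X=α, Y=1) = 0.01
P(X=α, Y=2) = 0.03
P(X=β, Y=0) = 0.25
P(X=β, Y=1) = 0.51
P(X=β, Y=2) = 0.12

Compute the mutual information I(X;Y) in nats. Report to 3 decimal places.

0.060 nats

Marginals: p(X) = (0.1200, 0.8800), p(Y) = (0.3300, 0.5200, 0.1500).
I(X;Y) = H(X) + H(Y) − H(X,Y).
H(X) = 0.3669, H(Y) = 0.9905, H(X,Y) = 1.2977.
I(X;Y) = 0.3669 + 0.9905 − 1.2977 = 0.060 nats.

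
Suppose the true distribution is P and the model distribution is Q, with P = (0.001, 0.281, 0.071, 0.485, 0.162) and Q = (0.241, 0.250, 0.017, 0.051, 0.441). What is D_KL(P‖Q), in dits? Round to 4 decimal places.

0.4599 dits

D(P‖Q) = Σ p·log₁₀(p/q).
  0.001·log₁₀(0.001/0.241) = -0.00238
  0.281·log₁₀(0.281/0.250) = 0.01427
  0.071·log₁₀(0.071/0.017) = 0.04408
  0.485·log₁₀(0.485/0.051) = 0.47441
  0.162·log₁₀(0.162/0.441) = -0.07046
D(P‖Q) = 0.4599 dits.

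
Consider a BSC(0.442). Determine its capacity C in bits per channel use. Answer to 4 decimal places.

0.0097 bits

Binary symmetric channel: C = 1 − h₂(ε) where h₂ is the binary entropy function.
h₂(0.442) = −0.442·log₂0.442 − 0.558·log₂0.558 = 0.9903.
C = 1 − 0.9903 = 0.0097 bits per channel use.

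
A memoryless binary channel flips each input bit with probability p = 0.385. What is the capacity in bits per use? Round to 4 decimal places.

Binary symmetric channel: C = 1 − h₂(ε) where h₂ is the binary entropy function.
h₂(0.385) = −0.385·log₂0.385 − 0.615·log₂0.615 = 0.9615.
C = 1 − 0.9615 = 0.0385 bits per channel use.

0.0385 bits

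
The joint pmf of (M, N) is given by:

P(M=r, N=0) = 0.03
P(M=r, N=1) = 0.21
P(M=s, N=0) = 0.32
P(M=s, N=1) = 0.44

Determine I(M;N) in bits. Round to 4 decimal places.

0.0573 bits

Marginals: p(M) = (0.2400, 0.7600), p(N) = (0.3500, 0.6500).
I(M;N) = Σ p(x,y)·log₂[p(x,y)/(p(x)p(y))].
  (r,0): 0.03·log₂(0.3571) = -0.04456
  (r,1): 0.21·log₂(1.3462) = 0.09006
  (s,0): 0.32·log₂(1.2030) = 0.08533
  (s,1): 0.44·log₂(0.8907) = -0.07348
Sum = 0.0573 bits.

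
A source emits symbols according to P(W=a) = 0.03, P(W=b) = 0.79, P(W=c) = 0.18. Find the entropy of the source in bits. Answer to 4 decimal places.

0.8657 bits

H(W) = −Σ p·log₂ p.
  −(0.03)·log₂(0.03) = 0.15177
  −(0.79)·log₂(0.79) = 0.26866
  −(0.18)·log₂(0.18) = 0.44531
Sum: 0.15177 + 0.26866 + 0.44531 = 0.8657 bits.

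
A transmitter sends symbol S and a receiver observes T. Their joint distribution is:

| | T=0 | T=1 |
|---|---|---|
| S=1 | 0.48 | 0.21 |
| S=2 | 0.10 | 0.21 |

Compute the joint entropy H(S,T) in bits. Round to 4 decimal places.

1.7861 bits

H(S,T) = −Σ p(x,y)·log₂ p(x,y) over all 4 cells.
  cell (1,0): −0.48·log₂0.48 = 0.50827
  cell (1,1): −0.21·log₂0.21 = 0.47282
  cell (2,0): −0.10·log₂0.10 = 0.33219
  cell (2,1): −0.21·log₂0.21 = 0.47282
Sum = 1.7861 bits.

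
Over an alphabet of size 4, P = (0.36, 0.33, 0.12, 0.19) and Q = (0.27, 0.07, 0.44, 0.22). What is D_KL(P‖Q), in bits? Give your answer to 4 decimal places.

0.6225 bits

D(P‖Q) = Σ p·log₂(p/q).
  0.36·log₂(0.36/0.27) = 0.14941
  0.33·log₂(0.33/0.07) = 0.73822
  0.12·log₂(0.12/0.44) = -0.22494
  0.19·log₂(0.19/0.22) = -0.04019
D(P‖Q) = 0.6225 bits.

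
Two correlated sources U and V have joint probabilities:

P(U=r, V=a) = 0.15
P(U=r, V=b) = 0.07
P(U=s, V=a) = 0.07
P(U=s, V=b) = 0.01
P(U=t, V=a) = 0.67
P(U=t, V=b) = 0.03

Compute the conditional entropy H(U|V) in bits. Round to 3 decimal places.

1.053 bits

Chain rule: H(U|V) = H(U,V) − H(V).
Marginals: p(U) = (0.2200, 0.0800, 0.7000), p(V) = (0.8900, 0.1100).
H(U,V) = 1.5530 bits; H(V) = 0.4999 bits.
H(U|V) = 1.5530 − 0.4999 = 1.053 bits.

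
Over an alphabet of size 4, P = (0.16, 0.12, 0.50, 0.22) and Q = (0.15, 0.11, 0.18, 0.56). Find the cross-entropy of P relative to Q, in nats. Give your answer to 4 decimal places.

1.5534 nats

H(P,Q) = −Σ p·ln q.
  −0.16·ln(0.15) = 0.30354
  −0.12·ln(0.11) = 0.26487
  −0.50·ln(0.18) = 0.85740
  −0.22·ln(0.56) = 0.12756
H(P,Q) = 1.5534 nats.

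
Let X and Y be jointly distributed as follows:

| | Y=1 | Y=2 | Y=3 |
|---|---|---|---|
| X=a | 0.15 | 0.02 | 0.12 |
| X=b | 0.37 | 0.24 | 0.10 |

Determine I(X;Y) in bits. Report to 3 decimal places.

0.098 bits

Marginals: p(X) = (0.2900, 0.7100), p(Y) = (0.5200, 0.2600, 0.2200).
I(X;Y) = H(X) + H(Y) − H(X,Y).
H(X) = 0.8687, H(Y) = 1.4764, H(X,Y) = 2.2475.
I(X;Y) = 0.8687 + 1.4764 − 2.2475 = 0.098 bits.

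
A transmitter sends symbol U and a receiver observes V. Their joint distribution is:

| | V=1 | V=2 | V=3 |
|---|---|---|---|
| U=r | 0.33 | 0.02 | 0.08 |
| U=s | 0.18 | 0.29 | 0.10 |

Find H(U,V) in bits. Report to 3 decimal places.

H(U,V) = −Σ p(x,y)·log₂ p(x,y) over all 6 cells.
  cell (r,1): −0.33·log₂0.33 = 0.5278
  cell (r,2): −0.02·log₂0.02 = 0.1129
  cell (r,3): −0.08·log₂0.08 = 0.2915
  cell (s,1): −0.18·log₂0.18 = 0.4453
  cell (s,2): −0.29·log₂0.29 = 0.5179
  cell (s,3): −0.10·log₂0.10 = 0.3322
Sum = 2.228 bits.

2.228 bits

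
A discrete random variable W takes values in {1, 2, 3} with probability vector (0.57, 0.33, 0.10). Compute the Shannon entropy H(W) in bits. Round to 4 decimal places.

H(W) = −Σ p·log₂ p.
  −(0.57)·log₂(0.57) = 0.46225
  −(0.33)·log₂(0.33) = 0.52782
  −(0.10)·log₂(0.10) = 0.33219
Sum: 0.46225 + 0.52782 + 0.33219 = 1.3223 bits.

1.3223 bits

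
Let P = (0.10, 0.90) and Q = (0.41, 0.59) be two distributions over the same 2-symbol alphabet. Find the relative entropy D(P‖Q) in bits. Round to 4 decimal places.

0.3447 bits

D(P‖Q) = Σ p·log₂(p/q).
  0.10·log₂(0.10/0.41) = -0.20356
  0.90·log₂(0.90/0.59) = 0.54829
D(P‖Q) = 0.3447 bits.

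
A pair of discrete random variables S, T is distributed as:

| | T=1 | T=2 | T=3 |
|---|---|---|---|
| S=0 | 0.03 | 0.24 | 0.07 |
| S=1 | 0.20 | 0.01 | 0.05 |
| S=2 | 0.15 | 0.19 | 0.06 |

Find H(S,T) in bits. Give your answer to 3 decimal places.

H(S,T) = −Σ p(x,y)·log₂ p(x,y) over all 9 cells.
  cell (0,1): −0.03·log₂0.03 = 0.1518
  cell (0,2): −0.24·log₂0.24 = 0.4941
  cell (0,3): −0.07·log₂0.07 = 0.2686
  cell (1,1): −0.20·log₂0.20 = 0.4644
  cell (1,2): −0.01·log₂0.01 = 0.0664
  cell (1,3): −0.05·log₂0.05 = 0.2161
  cell (2,1): −0.15·log₂0.15 = 0.4105
  cell (2,2): −0.19·log₂0.19 = 0.4552
  cell (2,3): −0.06·log₂0.06 = 0.2435
Sum = 2.771 bits.

2.771 bits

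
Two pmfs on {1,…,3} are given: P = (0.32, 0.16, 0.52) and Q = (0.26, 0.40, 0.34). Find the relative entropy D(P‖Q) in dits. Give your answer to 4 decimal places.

D(P‖Q) = Σ p·log₁₀(p/q).
  0.32·log₁₀(0.32/0.26) = 0.02886
  0.16·log₁₀(0.16/0.40) = -0.06367
  0.52·log₁₀(0.52/0.34) = 0.09595
D(P‖Q) = 0.0611 dits.

0.0611 dits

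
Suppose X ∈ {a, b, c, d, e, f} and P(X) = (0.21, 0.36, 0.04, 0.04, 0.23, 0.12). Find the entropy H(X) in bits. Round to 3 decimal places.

2.230 bits

H(X) = −Σ p·log₂ p.
  −(0.21)·log₂(0.21) = 0.4728
  −(0.36)·log₂(0.36) = 0.5306
  −(0.04)·log₂(0.04) = 0.1858
  −(0.04)·log₂(0.04) = 0.1858
  −(0.23)·log₂(0.23) = 0.4877
  −(0.12)·log₂(0.12) = 0.3671
Sum: 0.4728 + 0.5306 + 0.1858 + 0.1858 + 0.4877 + 0.3671 = 2.230 bits.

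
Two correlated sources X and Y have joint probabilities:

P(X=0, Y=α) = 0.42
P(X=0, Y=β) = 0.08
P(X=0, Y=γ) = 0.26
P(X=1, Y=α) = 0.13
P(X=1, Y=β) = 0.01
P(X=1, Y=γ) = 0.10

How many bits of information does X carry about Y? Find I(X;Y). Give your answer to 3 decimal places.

Marginals: p(X) = (0.7600, 0.2400), p(Y) = (0.5500, 0.0900, 0.3600).
I(X;Y) = Σ p(x,y)·log₂[p(x,y)/(p(x)p(y))].
  (0,α): 0.42·log₂(1.0048) = 0.0029
  (0,β): 0.08·log₂(1.1696) = 0.0181
  (0,γ): 0.26·log₂(0.9503) = -0.0191
  (1,α): 0.13·log₂(0.9848) = -0.0029
  (1,β): 0.01·log₂(0.4630) = -0.0111
  (1,γ): 0.10·log₂(1.1574) = 0.0211
Sum = 0.009 bits.

0.009 bits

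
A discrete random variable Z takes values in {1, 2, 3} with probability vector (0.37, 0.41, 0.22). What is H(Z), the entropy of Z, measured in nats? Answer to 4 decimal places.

H(Z) = −Σ p·ln p.
  −(0.37)·ln(0.37) = 0.36787
  −(0.41)·ln(0.41) = 0.36556
  −(0.22)·ln(0.22) = 0.33311
Sum: 0.36787 + 0.36556 + 0.33311 = 1.0665 nats.

1.0665 nats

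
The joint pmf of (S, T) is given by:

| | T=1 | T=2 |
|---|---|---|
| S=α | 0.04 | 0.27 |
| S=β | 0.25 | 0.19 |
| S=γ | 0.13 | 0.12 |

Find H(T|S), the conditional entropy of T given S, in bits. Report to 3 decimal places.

0.856 bits

Chain rule: H(T|S) = H(S,T) − H(S).
Marginals: p(S) = (0.3100, 0.4400, 0.2500), p(T) = (0.4200, 0.5800).
H(S,T) = 2.4007 bits; H(S) = 1.5449 bits.
H(T|S) = 2.4007 − 1.5449 = 0.856 bits.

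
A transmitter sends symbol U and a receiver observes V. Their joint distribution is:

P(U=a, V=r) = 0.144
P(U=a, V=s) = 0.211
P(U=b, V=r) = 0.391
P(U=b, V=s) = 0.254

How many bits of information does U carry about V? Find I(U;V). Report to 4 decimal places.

0.0268 bits

Marginals: p(U) = (0.3550, 0.6450), p(V) = (0.5350, 0.4650).
I(U;V) = Σ p(x,y)·log₂[p(x,y)/(p(x)p(y))].
  (a,r): 0.144·log₂(0.7582) = -0.05751
  (a,s): 0.211·log₂(1.2782) = 0.07472
  (b,r): 0.391·log₂(1.1331) = 0.07048
  (b,s): 0.254·log₂(0.8469) = -0.06090
Sum = 0.0268 bits.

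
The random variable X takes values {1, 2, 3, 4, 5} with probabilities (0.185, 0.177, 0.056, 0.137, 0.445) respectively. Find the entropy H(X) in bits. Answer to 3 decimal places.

2.038 bits

H(X) = −Σ p·log₂ p.
  −(0.185)·log₂(0.185) = 0.4504
  −(0.177)·log₂(0.177) = 0.4422
  −(0.056)·log₂(0.056) = 0.2329
  −(0.137)·log₂(0.137) = 0.3929
  −(0.445)·log₂(0.445) = 0.5198
Sum: 0.4504 + 0.4422 + 0.2329 + 0.3929 + 0.5198 = 2.038 bits.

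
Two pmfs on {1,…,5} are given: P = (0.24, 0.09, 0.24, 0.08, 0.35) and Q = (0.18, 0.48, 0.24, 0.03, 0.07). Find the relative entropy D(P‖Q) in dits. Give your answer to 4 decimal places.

D(P‖Q) = Σ p·log₁₀(p/q).
  0.24·log₁₀(0.24/0.18) = 0.02999
  0.09·log₁₀(0.09/0.48) = -0.06543
  0.24·log₁₀(0.24/0.24) = 0.00000
  0.08·log₁₀(0.08/0.03) = 0.03408
  0.35·log₁₀(0.35/0.07) = 0.24464
D(P‖Q) = 0.2433 dits.

0.2433 dits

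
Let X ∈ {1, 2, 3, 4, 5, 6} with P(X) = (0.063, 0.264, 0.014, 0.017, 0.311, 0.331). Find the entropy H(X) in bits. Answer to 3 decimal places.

H(X) = −Σ p·log₂ p.
  −(0.063)·log₂(0.063) = 0.2513
  −(0.264)·log₂(0.264) = 0.5072
  −(0.014)·log₂(0.014) = 0.0862
  −(0.017)·log₂(0.017) = 0.0999
  −(0.311)·log₂(0.311) = 0.5240
  −(0.331)·log₂(0.331) = 0.5280
Sum: 0.2513 + 0.5072 + 0.0862 + 0.0999 + 0.5240 + 0.5280 = 1.997 bits.

1.997 bits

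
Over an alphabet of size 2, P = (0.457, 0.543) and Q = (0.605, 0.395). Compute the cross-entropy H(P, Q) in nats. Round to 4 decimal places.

H(P,Q) = −Σ p·ln q.
  −0.457·ln(0.605) = 0.22965
  −0.543·ln(0.395) = 0.50438
H(P,Q) = 0.7340 nats.

0.7340 nats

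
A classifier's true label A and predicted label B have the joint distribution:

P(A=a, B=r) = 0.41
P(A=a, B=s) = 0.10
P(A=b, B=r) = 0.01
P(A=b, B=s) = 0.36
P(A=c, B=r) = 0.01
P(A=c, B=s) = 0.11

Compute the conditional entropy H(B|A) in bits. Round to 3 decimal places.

Chain rule: H(B|A) = H(A,B) − H(A).
Marginals: p(A) = (0.5100, 0.3700, 0.1200), p(B) = (0.4300, 0.5700).
H(A,B) = 1.8734 bits; H(A) = 1.3932 bits.
H(B|A) = 1.8734 − 1.3932 = 0.480 bits.

0.480 bits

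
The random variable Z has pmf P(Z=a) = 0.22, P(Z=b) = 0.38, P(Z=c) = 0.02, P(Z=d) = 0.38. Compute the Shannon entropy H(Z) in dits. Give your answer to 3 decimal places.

0.498 dits

H(Z) = −Σ p·log₁₀ p.
  −(0.22)·log₁₀(0.22) = 0.1447
  −(0.38)·log₁₀(0.38) = 0.1597
  −(0.02)·log₁₀(0.02) = 0.0340
  −(0.38)·log₁₀(0.38) = 0.1597
Sum: 0.1447 + 0.1597 + 0.0340 + 0.1597 = 0.498 dits.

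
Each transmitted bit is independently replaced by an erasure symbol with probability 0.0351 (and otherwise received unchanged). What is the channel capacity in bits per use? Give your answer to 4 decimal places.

0.9649 bits

Binary erasure channel: capacity C = 1 − ε.
C = 1 − 0.0351 = 0.9649 bits per channel use.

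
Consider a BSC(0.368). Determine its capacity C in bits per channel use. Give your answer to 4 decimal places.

Binary symmetric channel: C = 1 − h₂(ε) where h₂ is the binary entropy function.
h₂(0.368) = −0.368·log₂0.368 − 0.632·log₂0.632 = 0.9491.
C = 1 − 0.9491 = 0.0509 bits per channel use.

0.0509 bits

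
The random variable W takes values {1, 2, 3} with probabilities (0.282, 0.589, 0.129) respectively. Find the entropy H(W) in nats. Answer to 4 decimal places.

0.9329 nats

H(W) = −Σ p·ln p.
  −(0.282)·ln(0.282) = 0.35697
  −(0.589)·ln(0.589) = 0.31177
  −(0.129)·ln(0.129) = 0.26418
Sum: 0.35697 + 0.31177 + 0.26418 = 0.9329 nats.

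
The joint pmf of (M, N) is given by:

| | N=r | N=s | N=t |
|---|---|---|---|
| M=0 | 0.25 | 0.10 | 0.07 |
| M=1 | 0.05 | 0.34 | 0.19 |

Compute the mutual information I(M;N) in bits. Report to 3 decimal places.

0.228 bits

Marginals: p(M) = (0.4200, 0.5800), p(N) = (0.3000, 0.4400, 0.2600).
I(M;N) = Σ p(x,y)·log₂[p(x,y)/(p(x)p(y))].
  (0,r): 0.25·log₂(1.9841) = 0.2471
  (0,s): 0.10·log₂(0.5411) = -0.0886
  (0,t): 0.07·log₂(0.6410) = -0.0449
  (1,r): 0.05·log₂(0.2874) = -0.0900
  (1,s): 0.34·log₂(1.3323) = 0.1407
  (1,t): 0.19·log₂(1.2599) = 0.0633
Sum = 0.228 bits.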